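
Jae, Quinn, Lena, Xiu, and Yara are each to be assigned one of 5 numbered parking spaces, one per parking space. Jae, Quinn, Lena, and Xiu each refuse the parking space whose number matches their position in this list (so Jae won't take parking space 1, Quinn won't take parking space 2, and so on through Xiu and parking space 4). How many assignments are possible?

53

Let Aᵢ (for 1 ≤ i ≤ 4) be the placements that put person i in their forbidden parking space. Any j of these fix j positions, leaving (5−j)! ways to fill the rest, and there are C(4,j) ways to pick which j.
By inclusion–exclusion, the number of valid placements is Σ_{j=0}^{4} (−1)^j C(4,j)·(5−j)!.
Computing: 120 − 96 + 36 − 8 + 1 = 53.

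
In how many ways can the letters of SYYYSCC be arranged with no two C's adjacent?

150

There are 7!/(3!·2!·2!) = 210 arrangements of SYYYSCC in total.
Arrangements with the C's together: treat CC as one letter, giving (6)!/(3!·2!) = 60.
Hence 210 − 60 = 150.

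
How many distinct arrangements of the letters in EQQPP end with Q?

12

Fix Q in the last position and arrange the remaining 4 letters.
Those 4 letters have P appearing twice, giving (4)!/(2!) = 12.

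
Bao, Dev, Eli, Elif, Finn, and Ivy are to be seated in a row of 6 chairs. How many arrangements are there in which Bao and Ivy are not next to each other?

480

Of the 6! = 720 arrangements, those with Bao and Ivy adjacent number 2 × 5! = 240 (treat the pair as a block with 2 internal orders).
Complementary counting: 720 − 240 = 480.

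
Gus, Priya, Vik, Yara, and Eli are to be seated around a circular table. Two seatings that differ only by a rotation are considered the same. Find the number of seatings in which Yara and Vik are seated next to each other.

12

Treat {Yara, Vik} as one unit (2 internal orders) and seat the resulting 4 units around the table: (3)! circular arrangements.
So 2 × (3)! = 2 × 6 = 12.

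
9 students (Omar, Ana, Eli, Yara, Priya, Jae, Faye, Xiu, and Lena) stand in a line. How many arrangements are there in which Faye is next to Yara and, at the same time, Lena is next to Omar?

Treat {Faye,Yara} as one block (2 orders) and {Lena,Omar} as another (2 orders).
That leaves 7 units to arrange: 2 × 2 × 7! = 4 × 5040 = 20160.

20160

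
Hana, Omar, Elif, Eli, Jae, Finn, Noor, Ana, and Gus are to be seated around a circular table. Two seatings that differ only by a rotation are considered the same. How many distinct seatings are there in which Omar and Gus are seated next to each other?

10080

Glue Omar and Gus into a block (2 internal orders). Seating 8 units around a circle gives (7)! arrangements.
So 2 × (7)! = 2 × 5040 = 10080.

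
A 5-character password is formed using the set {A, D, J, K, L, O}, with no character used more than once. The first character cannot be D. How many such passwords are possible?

600

The first character has 6−1 = 5 choices (anything except D).
The remaining 4 characters are filled from the other 5 symbols without repetition: 5 × 4 × 3 × 2 = 120.
Total: 5 × 120 = 600.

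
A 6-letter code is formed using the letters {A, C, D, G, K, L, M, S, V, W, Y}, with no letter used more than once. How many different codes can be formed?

Choose and order 6 of the 11 symbols: the first letter has 11 options, the next 10, and so on down to 6.
That product is 11 × 10 × 9 × 8 × 7 × 6 = 332640.

332640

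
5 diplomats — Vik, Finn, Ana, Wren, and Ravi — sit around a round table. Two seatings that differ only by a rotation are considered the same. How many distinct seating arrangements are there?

24

Seat Vik anywhere (absorbing the rotational symmetry), then permute the other 4: (4)! = 24.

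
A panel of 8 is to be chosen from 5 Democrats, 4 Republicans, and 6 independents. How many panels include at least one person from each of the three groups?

6216

Unrestricted: C(15,8) = 6435 ways to pick any 8 of the 15.
Subtract selections that omit an entire group: no Democrats → C(10,8) = 45; no Republicans → C(11,8) = 165; no independents → C(9,8) = 9.
Add back selections omitting two groups (i.e. drawn from a single group): C(5,8) + C(4,8) + C(6,8) = 0.
By inclusion–exclusion: 6435 − 219 + 0 = 6216.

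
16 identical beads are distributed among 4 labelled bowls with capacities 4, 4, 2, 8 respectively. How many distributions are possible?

By stars and bars, unrestricted non-negative solutions to x_1+…+x_4 = 16 number C(16+3,3) = 969.
Subtract solutions that violate a single cap (substitute x_i' = x_i − (cap_i+1)): x_1 ≥ 5 gives C(14,3) = 364; x_2 ≥ 5 gives C(14,3) = 364; x_3 ≥ 3 gives C(16,3) = 560; x_4 ≥ 9 gives C(10,3) = 120. Together 1408.
Add back pairs where two caps are both exceeded: 84 + 165 + 10 + 165 + 10 + 35 = 469.
Subtract triples: 20 + 0 + 0 + 0 = 20.
By inclusion–exclusion the count is 969 − 1408 + 469 − 20 = 10.

10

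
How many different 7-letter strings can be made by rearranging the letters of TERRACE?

1260

Letter multiplicities in TERRACE: A×1, C×1, E×2, R×2, T×1.
The number of distinct arrangements is 7!/(2!·2!) = 5040/4 = 1260.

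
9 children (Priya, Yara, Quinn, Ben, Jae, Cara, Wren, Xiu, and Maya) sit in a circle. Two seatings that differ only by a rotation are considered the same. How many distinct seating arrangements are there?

Seat Priya anywhere (absorbing the rotational symmetry), then permute the other 8: (8)! = 40320.

40320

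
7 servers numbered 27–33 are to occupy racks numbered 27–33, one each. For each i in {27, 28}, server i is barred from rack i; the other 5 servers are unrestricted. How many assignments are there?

3720

Let Aᵢ (for i ∈ {27, 28}) be the placements that put server i in its forbidden rack. Any j of these fix j positions, leaving (7−j)! ways to fill the rest, and there are C(2,j) ways to pick which j.
By inclusion–exclusion, the number of valid placements is Σ_{j=0}^{2} (−1)^j C(2,j)·(7−j)!.
Computing: 5040 − 1440 + 120 = 3720.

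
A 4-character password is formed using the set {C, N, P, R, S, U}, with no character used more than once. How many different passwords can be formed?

360

With no repetition, fill the 4 characters in order: 6 choices, then 5, down to 3.
6 × 5 × 4 × 3 = 360.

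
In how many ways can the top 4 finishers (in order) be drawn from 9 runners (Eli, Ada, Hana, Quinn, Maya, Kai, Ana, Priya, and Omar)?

3024

There are 9 choices for 1st place, 8 for 2nd, and so on down to 6 for position 4.
That gives 9 × 8 × 7 × 6 = 3024.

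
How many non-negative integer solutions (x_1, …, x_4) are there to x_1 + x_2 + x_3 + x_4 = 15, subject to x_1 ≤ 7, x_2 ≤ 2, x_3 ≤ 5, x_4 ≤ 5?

Ignoring the caps, the number of non-negative solutions to x_1+…+x_4 = 15 is C(18,3) = 816.
Subtract solutions that violate a single cap (substitute x_i' = x_i − (cap_i+1)): x_1 ≥ 8 gives C(10,3) = 120; x_2 ≥ 3 gives C(15,3) = 455; x_3 ≥ 6 gives C(12,3) = 220; x_4 ≥ 6 gives C(12,3) = 220. Together 1015.
Add back pairs where two caps are both exceeded: 35 + 4 + 4 + 84 + 84 + 20 = 231.
Subtract triples: 0 + 0 + 0 + 1 = 1.
By inclusion–exclusion the count is 816 − 1015 + 231 − 1 = 31.

31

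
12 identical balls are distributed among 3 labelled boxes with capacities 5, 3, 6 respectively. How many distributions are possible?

Without the upper bounds there are C(14,2) = 91 ways to split 12 among 3 boxes.
Subtract solutions that violate a single cap (substitute x_i' = x_i − (cap_i+1)): x_1 ≥ 6 gives C(8,2) = 28; x_2 ≥ 4 gives C(10,2) = 45; x_3 ≥ 7 gives C(7,2) = 21. Together 94.
Add back pairs where two caps are both exceeded: 6 + 0 + 3 = 9.
By inclusion–exclusion the count is 91 − 94 + 9 = 6.

6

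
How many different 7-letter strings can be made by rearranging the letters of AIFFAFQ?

420

Letter multiplicities in AIFFAFQ: A×2, F×3, I×1, Q×1.
So there are 7! / (3!·2!) = 420 distinguishable arrangements.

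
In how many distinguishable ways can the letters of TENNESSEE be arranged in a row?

3780

TENNESSEE has 9 letters with E appearing 4 times, N appearing twice, and S appearing twice.
The number of distinct arrangements is 9!/(4!·2!·2!) = 362880/96 = 3780.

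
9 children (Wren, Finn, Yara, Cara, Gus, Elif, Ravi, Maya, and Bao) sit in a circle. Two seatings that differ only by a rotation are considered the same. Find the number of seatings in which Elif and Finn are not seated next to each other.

30240

Without the restriction there are (8)! = 40320 seatings.
Seatings with Elif beside Finn: treat them as a block with 2 internal orders, giving 2 × (7)! = 10080.
Subtracting, 40320 − 10080 = 30240.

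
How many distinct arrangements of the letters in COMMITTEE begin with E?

10080

Fix E in the first position and arrange the remaining 8 letters.
Those 8 letters have M appearing twice and T appearing twice, giving (8)!/(2!·2!) = 10080.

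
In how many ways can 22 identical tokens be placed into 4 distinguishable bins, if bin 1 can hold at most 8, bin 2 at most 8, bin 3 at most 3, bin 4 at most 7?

34

Ignoring the caps, the number of non-negative solutions to x_1+…+x_4 = 22 is C(25,3) = 2300.
Subtract solutions that violate a single cap (substitute x_i' = x_i − (cap_i+1)): x_1 ≥ 9 gives C(16,3) = 560; x_2 ≥ 9 gives C(16,3) = 560; x_3 ≥ 4 gives C(21,3) = 1330; x_4 ≥ 8 gives C(17,3) = 680. Together 3130.
Add back pairs where two caps are both exceeded: 35 + 220 + 56 + 220 + 56 + 286 = 873.
Subtract triples: 1 + 0 + 4 + 4 = 9.
By inclusion–exclusion the count is 2300 − 3130 + 873 − 9 = 34.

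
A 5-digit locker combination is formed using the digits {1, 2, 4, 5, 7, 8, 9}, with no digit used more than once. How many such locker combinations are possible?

2520

This is a permutation of 5 out of 7: P(7,5) = 7!/2!.
That product is 7 × 6 × 5 × 4 × 3 = 2520.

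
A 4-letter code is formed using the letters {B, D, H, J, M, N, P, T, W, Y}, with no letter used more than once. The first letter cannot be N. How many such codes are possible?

The first letter has 10−1 = 9 choices (anything except N).
The remaining 3 letters are filled from the other 9 symbols without repetition: 9 × 8 × 7 = 504.
Total: 9 × 504 = 4536.

4536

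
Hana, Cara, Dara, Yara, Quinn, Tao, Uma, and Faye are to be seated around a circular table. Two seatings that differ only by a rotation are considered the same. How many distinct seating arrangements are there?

5040

Around a circle, 8 distinct people have 8!/8 = (7)! = 5040 rotationally distinct seatings.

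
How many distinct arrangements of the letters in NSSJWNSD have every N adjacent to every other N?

840

Treat the 2 copies of N as a single block. The multiset to arrange is then {NN, D, J, S, S, S, W}, 7 items in all.
That gives (7)!/(3!) = 840 arrangements.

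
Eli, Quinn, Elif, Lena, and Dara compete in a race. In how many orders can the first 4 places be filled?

120

There are 5 choices for 1st place, 4 for 2nd, and so on down to 2 for position 4.
That gives 5 × 4 × 3 × 2 = 120.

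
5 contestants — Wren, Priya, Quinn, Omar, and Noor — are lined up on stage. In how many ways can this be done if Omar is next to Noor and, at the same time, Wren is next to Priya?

Treat {Omar,Noor} as one block (2 orders) and {Wren,Priya} as another (2 orders).
That leaves 3 units to arrange: 2 × 2 × 3! = 4 × 6 = 24.

24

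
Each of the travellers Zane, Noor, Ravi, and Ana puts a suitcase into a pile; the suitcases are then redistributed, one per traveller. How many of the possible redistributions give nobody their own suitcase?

Let Aᵢ be the assignments in which traveller i gets their own suitcase. We want the size of the complement of A₁∪…∪A_4.
By inclusion–exclusion this is Σ_{j=0}^{4} (−1)^j C(4,j)·(4−j)!.
Computing: 24 − 24 + 12 − 4 + 1 = 9.

9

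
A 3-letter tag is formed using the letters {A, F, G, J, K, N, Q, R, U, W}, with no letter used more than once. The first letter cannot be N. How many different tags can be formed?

The first letter has 10−1 = 9 choices (anything except N).
The remaining 2 letters are filled from the other 9 symbols without repetition: 9 × 8 = 72.
Total: 9 × 72 = 648.

648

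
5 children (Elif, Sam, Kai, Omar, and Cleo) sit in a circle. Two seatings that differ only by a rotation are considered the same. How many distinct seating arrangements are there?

24

Fix one person's seat to break rotational symmetry; the remaining 4 people can be arranged in (4)! = 24 ways.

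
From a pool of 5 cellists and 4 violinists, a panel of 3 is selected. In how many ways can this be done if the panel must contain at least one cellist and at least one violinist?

70

Total 3-person selections from all 9: C(9,3) = 84.
Selections missing a whole group: no cellists → C(4,3) = 4; no violinists → C(5,3) = 10.
Both groups omitted at once is impossible, so 84 − 14 = 70.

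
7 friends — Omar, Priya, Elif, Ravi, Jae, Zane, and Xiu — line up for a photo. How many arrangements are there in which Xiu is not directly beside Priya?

3600

There are 7! = 5040 arrangements in all. If Xiu and Priya are adjacent, merging them into one block gives 2·(6)! = 1440 arrangements.
Complementary counting: 5040 − 1440 = 3600.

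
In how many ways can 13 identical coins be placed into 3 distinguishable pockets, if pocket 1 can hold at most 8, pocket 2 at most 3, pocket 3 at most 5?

10

Ignoring the caps, the number of non-negative solutions to x_1+…+x_3 = 13 is C(15,2) = 105.
Subtract solutions that violate a single cap (substitute x_i' = x_i − (cap_i+1)): x_1 ≥ 9 gives C(6,2) = 15; x_2 ≥ 4 gives C(11,2) = 55; x_3 ≥ 6 gives C(9,2) = 36. Together 106.
Add back pairs where two caps are both exceeded: 1 + 0 + 10 = 11.
By inclusion–exclusion the count is 105 − 106 + 11 = 10.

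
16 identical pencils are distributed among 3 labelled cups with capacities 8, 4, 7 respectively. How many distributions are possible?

Without the upper bounds there are C(18,2) = 153 ways to split 16 among 3 cups.
Subtract solutions that violate a single cap (substitute x_i' = x_i − (cap_i+1)): x_1 ≥ 9 gives C(9,2) = 36; x_2 ≥ 5 gives C(13,2) = 78; x_3 ≥ 8 gives C(10,2) = 45. Together 159.
Add back pairs where two caps are both exceeded: 6 + 0 + 10 = 16.
By inclusion–exclusion the count is 153 − 159 + 16 = 10.

10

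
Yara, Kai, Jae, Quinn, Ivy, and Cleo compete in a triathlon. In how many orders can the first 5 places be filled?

720

This is an ordered selection of 5 from 6: P(6,5).
That gives 6 × 5 × 4 × 3 × 2 = 720.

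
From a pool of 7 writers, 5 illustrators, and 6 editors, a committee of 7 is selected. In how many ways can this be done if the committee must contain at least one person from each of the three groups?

28987

Total 7-person selections from all 18: C(18,7) = 31824.
Subtract selections that omit an entire group: no writers → C(11,7) = 330; no illustrators → C(13,7) = 1716; no editors → C(12,7) = 792.
Add back selections omitting two groups (i.e. drawn from a single group): C(7,7) + C(5,7) + C(6,7) = 1.
By inclusion–exclusion: 31824 − 2838 + 1 = 28987.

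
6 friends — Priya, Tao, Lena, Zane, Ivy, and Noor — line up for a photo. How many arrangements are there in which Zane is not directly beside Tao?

480

There are 6! = 720 arrangements in all. If Zane and Tao are adjacent, merging them into one block gives 2·(5)! = 240 arrangements.
So 720 − 240 = 480 arrangements keep them apart.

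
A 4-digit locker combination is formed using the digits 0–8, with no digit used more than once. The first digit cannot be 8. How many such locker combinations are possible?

2688

The first digit has 9−1 = 8 choices (anything except 8).
The remaining 3 digits are filled from the other 8 symbols without repetition: 8 × 7 × 6 = 336.
Total: 8 × 336 = 2688.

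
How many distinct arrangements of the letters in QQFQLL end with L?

With the last slot taken by L, it remains to arrange the other 5 letters (QQFQL).
Those 5 letters have Q appearing 3 times, giving (5)!/(3!) = 20.

20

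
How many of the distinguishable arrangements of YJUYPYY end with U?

With the last slot taken by U, it remains to arrange the other 6 letters (YJYPYY).
Those 6 letters have Y appearing 4 times, giving (6)!/(4!) = 30.

30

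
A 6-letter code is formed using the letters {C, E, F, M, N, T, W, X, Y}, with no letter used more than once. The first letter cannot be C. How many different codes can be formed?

53760

The first letter has 9−1 = 8 choices (anything except C).
The remaining 5 letters are filled from the other 8 symbols without repetition: 8 × 7 × 6 × 5 × 4 = 6720.
Total: 8 × 6720 = 53760.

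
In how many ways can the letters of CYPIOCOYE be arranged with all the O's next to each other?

10080

Treat the 2 copies of O as a single block. The multiset to arrange is then {OO, C, C, E, I, P, Y, Y}, 8 items in all.
That gives (8)!/(2!·2!) = 10080 arrangements.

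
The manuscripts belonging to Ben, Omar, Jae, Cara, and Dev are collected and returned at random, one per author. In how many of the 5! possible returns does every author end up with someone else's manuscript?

44

This is the derangement count D_5: permutations of 5 items with no fixed point.
By inclusion–exclusion this is Σ_{j=0}^{5} (−1)^j C(5,j)·(5−j)!.
Computing: 120 − 120 + 60 − 20 + 5 − 1 = 44.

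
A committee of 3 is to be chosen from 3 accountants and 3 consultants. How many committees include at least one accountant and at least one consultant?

18

With no constraint there are C(6,3) = 20 possible selections.
Subtract selections that omit an entire group: no accountants → C(3,3) = 1; no consultants → C(3,3) = 1.
Both groups omitted at once is impossible, so 20 − 2 = 18.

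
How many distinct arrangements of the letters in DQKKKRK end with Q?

Fix Q in the last position and arrange the remaining 6 letters.
Those 6 letters have K appearing 4 times, giving (6)!/(4!) = 30.

30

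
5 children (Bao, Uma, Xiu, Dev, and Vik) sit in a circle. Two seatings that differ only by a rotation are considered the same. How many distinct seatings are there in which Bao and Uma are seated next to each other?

12

Treat {Bao, Uma} as one unit (2 internal orders) and seat the resulting 4 units around the table: (3)! circular arrangements.
So 2 × (3)! = 2 × 6 = 12.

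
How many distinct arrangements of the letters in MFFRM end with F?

12

Fix F in the last position and arrange the remaining 4 letters.
Those 4 letters have M appearing twice, giving (4)!/(2!) = 12.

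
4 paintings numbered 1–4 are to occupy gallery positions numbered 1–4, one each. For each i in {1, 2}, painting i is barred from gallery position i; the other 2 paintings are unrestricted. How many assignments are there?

Let Aᵢ (for i ∈ {1, 2}) be the placements that put painting i in its forbidden gallery position. Any j of these fix j positions, leaving (4−j)! ways to fill the rest, and there are C(2,j) ways to pick which j.
By inclusion–exclusion, the number of valid placements is Σ_{j=0}^{2} (−1)^j C(2,j)·(4−j)!.
Computing: 24 − 12 + 2 = 14.

14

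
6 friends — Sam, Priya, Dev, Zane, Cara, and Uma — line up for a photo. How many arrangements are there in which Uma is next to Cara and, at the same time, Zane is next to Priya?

96

Treat {Uma,Cara} as one block (2 orders) and {Zane,Priya} as another (2 orders).
That leaves 4 units to arrange: 2 × 2 × 4! = 4 × 24 = 96.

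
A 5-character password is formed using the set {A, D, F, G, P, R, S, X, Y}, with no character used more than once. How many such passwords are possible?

Choose and order 5 of the 9 symbols: the first character has 9 options, the next 8, and so on down to 5.
9 × 8 × 7 × 6 × 5 = 15120.

15120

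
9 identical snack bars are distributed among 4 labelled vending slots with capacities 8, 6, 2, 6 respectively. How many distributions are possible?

115

Ignoring the caps, the number of non-negative solutions to x_1+…+x_4 = 9 is C(12,3) = 220.
Subtract solutions that violate a single cap (substitute x_i' = x_i − (cap_i+1)): x_1 ≥ 9 gives C(3,3) = 1; x_2 ≥ 7 gives C(5,3) = 10; x_3 ≥ 3 gives C(9,3) = 84; x_4 ≥ 7 gives C(5,3) = 10. Together 105.
No two caps can be exceeded simultaneously, so the pair terms are all 0.
By inclusion–exclusion the count is 220 − 105 + 0 = 115.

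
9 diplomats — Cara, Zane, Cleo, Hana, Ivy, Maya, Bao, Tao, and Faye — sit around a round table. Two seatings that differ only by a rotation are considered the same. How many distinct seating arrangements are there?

40320

Seat Cara anywhere (absorbing the rotational symmetry), then permute the other 8: (8)! = 40320.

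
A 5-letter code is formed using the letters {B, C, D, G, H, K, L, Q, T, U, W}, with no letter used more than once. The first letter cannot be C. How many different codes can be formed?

The first letter has 11−1 = 10 choices (anything except C).
The remaining 4 letters are filled from the other 10 symbols without repetition: 10 × 9 × 8 × 7 = 5040.
Total: 10 × 5040 = 50400.

50400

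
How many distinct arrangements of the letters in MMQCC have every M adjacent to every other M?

Treat the 2 copies of M as a single block. The multiset to arrange is then {MM, C, C, Q}, 4 items in all.
That gives (4)!/(2!) = 12 arrangements.

12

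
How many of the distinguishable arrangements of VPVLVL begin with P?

With the first slot taken by P, it remains to arrange the other 5 letters (VVLVL).
Those 5 letters have L appearing twice and V appearing 3 times, giving (5)!/(3!·2!) = 10.

10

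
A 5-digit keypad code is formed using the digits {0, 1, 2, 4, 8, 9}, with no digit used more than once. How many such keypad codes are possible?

This is a permutation of 5 out of 6: P(6,5) = 6!/1!.
That product is 6 × 5 × 4 × 3 × 2 = 720.

720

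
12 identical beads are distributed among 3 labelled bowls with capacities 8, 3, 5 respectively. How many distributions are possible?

Ignoring the caps, the number of non-negative solutions to x_1+…+x_3 = 12 is C(14,2) = 91.
Subtract solutions that violate a single cap (substitute x_i' = x_i − (cap_i+1)): x_1 ≥ 9 gives C(5,2) = 10; x_2 ≥ 4 gives C(10,2) = 45; x_3 ≥ 6 gives C(8,2) = 28. Together 83.
Add back pairs where two caps are both exceeded: 0 + 0 + 6 = 6.
By inclusion–exclusion the count is 91 − 83 + 6 = 14.

14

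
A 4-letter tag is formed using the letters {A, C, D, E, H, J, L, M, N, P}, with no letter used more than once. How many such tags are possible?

This is a permutation of 4 out of 10: P(10,4) = 10!/6!.
That product is 10 × 9 × 8 × 7 = 5040.

5040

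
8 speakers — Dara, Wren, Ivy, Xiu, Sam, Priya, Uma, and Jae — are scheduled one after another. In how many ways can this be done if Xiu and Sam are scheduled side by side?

10080

Treat {Xiu, Sam} as a single unit. There are 7 units to order, and the pair itself can be ordered 2 ways.
That gives 2 × 7! = 2 × 5040 = 10080.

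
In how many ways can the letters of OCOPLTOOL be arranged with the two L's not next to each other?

5880

There are 9!/(4!·2!) = 7560 arrangements of OCOPLTOOL in total.
If the two L's are adjacent, glue them into one block, leaving 8 items to arrange: (8)!/(4!) = 1680 ways.
Hence 7560 − 1680 = 5880.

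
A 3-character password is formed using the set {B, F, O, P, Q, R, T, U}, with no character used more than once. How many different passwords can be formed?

Choose and order 3 of the 8 symbols: the first character has 8 options, the next 7, then 6.
That product is 8 × 7 × 6 = 336.

336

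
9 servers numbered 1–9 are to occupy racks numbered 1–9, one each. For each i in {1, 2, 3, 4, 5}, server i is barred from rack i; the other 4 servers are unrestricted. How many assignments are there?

Let Aᵢ (for 1 ≤ i ≤ 5) be the placements that put server i in its forbidden rack. Any j of these fix j positions, leaving (9−j)! ways to fill the rest, and there are C(5,j) ways to pick which j.
By inclusion–exclusion, the number of valid placements is Σ_{j=0}^{5} (−1)^j C(5,j)·(9−j)!.
Computing: 362880 − 201600 + 50400 − 7200 + 600 − 24 = 205056.

205056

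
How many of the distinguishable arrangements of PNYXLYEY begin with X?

840

With the first slot taken by X, it remains to arrange the other 7 letters (PNYLYEY).
Those 7 letters have Y appearing 3 times, giving (7)!/(3!) = 840.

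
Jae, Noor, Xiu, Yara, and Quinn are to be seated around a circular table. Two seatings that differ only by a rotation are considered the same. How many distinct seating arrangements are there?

Fix one person's seat to break rotational symmetry; the remaining 4 people can be arranged in (4)! = 24 ways.

24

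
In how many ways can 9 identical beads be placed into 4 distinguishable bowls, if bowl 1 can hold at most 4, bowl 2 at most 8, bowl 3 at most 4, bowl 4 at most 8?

Ignoring the caps, the number of non-negative solutions to x_1+…+x_4 = 9 is C(12,3) = 220.
Subtract solutions that violate a single cap (substitute x_i' = x_i − (cap_i+1)): x_1 ≥ 5 gives C(7,3) = 35; x_2 ≥ 9 gives C(3,3) = 1; x_3 ≥ 5 gives C(7,3) = 35; x_4 ≥ 9 gives C(3,3) = 1. Together 72.
No two caps can be exceeded simultaneously, so the pair terms are all 0.
By inclusion–exclusion the count is 220 − 72 + 0 = 148.

148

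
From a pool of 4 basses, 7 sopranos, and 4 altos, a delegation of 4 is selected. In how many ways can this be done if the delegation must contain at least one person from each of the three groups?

Total 4-person selections from all 15: C(15,4) = 1365.
Selections missing a whole group: no basses → C(11,4) = 330; no sopranos → C(8,4) = 70; no altos → C(11,4) = 330.
Add back selections omitting two groups (i.e. drawn from a single group): C(4,4) + C(7,4) + C(4,4) = 37.
By inclusion–exclusion: 1365 − 730 + 37 = 672.

672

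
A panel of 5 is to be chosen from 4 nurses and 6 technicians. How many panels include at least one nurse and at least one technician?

246

Total 5-person selections from all 10: C(10,5) = 252.
Subtract selections that omit an entire group: no nurses → C(6,5) = 6; no technicians → C(4,5) = 0.
Both groups omitted at once is impossible, so 252 − 6 = 246.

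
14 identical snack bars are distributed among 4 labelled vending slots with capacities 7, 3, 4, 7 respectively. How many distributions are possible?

90

Without the upper bounds there are C(17,3) = 680 ways to split 14 among 4 vending slots.
Subtract solutions that violate a single cap (substitute x_i' = x_i − (cap_i+1)): x_1 ≥ 8 gives C(9,3) = 84; x_2 ≥ 4 gives C(13,3) = 286; x_3 ≥ 5 gives C(12,3) = 220; x_4 ≥ 8 gives C(9,3) = 84. Together 674.
Add back pairs where two caps are both exceeded: 10 + 4 + 0 + 56 + 10 + 4 = 84.
By inclusion–exclusion the count is 680 − 674 + 84 = 90.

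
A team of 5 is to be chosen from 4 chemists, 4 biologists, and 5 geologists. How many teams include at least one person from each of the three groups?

Total 5-person selections from all 13: C(13,5) = 1287.
Selections missing a whole group: no chemists → C(9,5) = 126; no biologists → C(9,5) = 126; no geologists → C(8,5) = 56.
Add back selections omitting two groups (i.e. drawn from a single group): C(4,5) + C(4,5) + C(5,5) = 1.
By inclusion–exclusion: 1287 − 308 + 1 = 980.

980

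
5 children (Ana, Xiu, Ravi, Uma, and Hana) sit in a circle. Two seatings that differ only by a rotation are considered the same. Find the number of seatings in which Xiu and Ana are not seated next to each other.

12

All circular seatings of 5 people number (4)! = 24.
Seatings with Xiu beside Ana: treat them as a block with 2 internal orders, giving 2 × (3)! = 12.
Subtracting, 24 − 12 = 12.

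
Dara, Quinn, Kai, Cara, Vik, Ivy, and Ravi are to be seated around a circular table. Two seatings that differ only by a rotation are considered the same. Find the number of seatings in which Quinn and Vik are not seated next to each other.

480

Without the restriction there are (6)! = 720 seatings.
Seatings with Quinn beside Vik: treat them as a block with 2 internal orders, giving 2 × (5)! = 240.
Subtracting, 720 − 240 = 480.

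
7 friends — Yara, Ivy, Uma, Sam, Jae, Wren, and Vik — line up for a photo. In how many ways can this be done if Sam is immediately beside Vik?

1440

Place the 5 others and the Sam-Vik pair as 6 objects in a line; the pair has 2 internal arrangements.
So the count is 2·(6)! = 1440.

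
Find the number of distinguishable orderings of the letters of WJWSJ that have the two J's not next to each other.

18

There are 5!/(2!·2!) = 30 arrangements of WJWSJ in total.
Arrangements with the J's together: treat JJ as one letter, giving (4)!/(2!) = 12.
Subtracting, 30 − 12 = 18 arrangements keep the J's apart.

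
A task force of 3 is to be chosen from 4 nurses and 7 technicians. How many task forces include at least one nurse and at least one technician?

Unrestricted: C(11,3) = 165 ways to pick any 3 of the 11.
Selections missing a whole group: no nurses → C(7,3) = 35; no technicians → C(4,3) = 4.
Both groups omitted at once is impossible, so 165 − 39 = 126.

126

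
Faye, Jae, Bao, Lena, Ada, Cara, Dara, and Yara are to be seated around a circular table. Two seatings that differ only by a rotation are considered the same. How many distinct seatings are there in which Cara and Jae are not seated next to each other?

3600

Without the restriction there are (7)! = 5040 seatings.
Seatings with Cara beside Jae: treat them as a block with 2 internal orders, giving 2 × (6)! = 1440.
Subtracting, 5040 − 1440 = 3600.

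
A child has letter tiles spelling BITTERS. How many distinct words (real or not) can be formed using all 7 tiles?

2520

The 7 letters of BITTERS have repeats: T appearing twice.
So there are 7! / (2!) = 2520 distinguishable arrangements.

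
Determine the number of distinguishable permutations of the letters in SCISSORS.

Letter multiplicities in SCISSORS: C×1, I×1, O×1, R×1, S×4.
Dividing 8! = 40320 by 4! = 24 for the repeated letters gives 1680.

1680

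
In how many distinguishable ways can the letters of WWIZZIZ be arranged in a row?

210

The 7 letters of WWIZZIZ have repeats: I appearing twice, W appearing twice, and Z appearing 3 times.
So there are 7! / (3!·2!·2!) = 210 distinguishable arrangements.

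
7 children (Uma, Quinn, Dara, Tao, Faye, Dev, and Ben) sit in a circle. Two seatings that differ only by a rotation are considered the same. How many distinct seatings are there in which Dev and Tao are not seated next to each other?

480

All circular seatings of 7 people number (6)! = 720.
Seatings with Dev beside Tao: treat them as a block with 2 internal orders, giving 2 × (5)! = 240.
Subtracting, 720 − 240 = 480.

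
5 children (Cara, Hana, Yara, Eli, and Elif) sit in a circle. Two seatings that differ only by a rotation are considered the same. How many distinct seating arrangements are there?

Fix one person's seat to break rotational symmetry; the remaining 4 people can be arranged in (4)! = 24 ways.

24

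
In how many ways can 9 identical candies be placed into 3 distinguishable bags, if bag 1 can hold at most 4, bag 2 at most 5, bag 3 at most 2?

By stars and bars, unrestricted non-negative solutions to x_1+…+x_3 = 9 number C(9+2,2) = 55.
Subtract solutions that violate a single cap (substitute x_i' = x_i − (cap_i+1)): x_1 ≥ 5 gives C(6,2) = 15; x_2 ≥ 6 gives C(5,2) = 10; x_3 ≥ 3 gives C(8,2) = 28. Together 53.
Add back pairs where two caps are both exceeded: 0 + 3 + 1 = 4.
By inclusion–exclusion the count is 55 − 53 + 4 = 6.

6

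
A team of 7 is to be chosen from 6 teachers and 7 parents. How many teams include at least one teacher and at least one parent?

Total 7-person selections from all 13: C(13,7) = 1716.
Subtract selections that omit an entire group: no teachers → C(7,7) = 1; no parents → C(6,7) = 0.
Both groups omitted at once is impossible, so 1716 − 1 = 1715.

1715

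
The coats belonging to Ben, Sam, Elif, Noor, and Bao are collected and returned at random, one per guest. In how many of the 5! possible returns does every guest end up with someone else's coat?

44

Count assignments avoiding every fixed point. For any j of the 5 guests fixed to their own coat, the other 5−j can be arranged in (5−j)! ways.
By inclusion–exclusion this is Σ_{j=0}^{5} (−1)^j C(5,j)·(5−j)!.
Computing: 120 − 120 + 60 − 20 + 5 − 1 = 44.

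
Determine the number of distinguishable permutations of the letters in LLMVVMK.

The 7 letters of LLMVVMK have repeats: L appearing twice, M appearing twice, and V appearing twice.
So there are 7! / (2!·2!·2!) = 630 distinguishable arrangements.

630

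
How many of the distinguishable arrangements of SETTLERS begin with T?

1260

Fix T in the first position and arrange the remaining 7 letters.
Those 7 letters have E appearing twice and S appearing twice, giving (7)!/(2!·2!) = 1260.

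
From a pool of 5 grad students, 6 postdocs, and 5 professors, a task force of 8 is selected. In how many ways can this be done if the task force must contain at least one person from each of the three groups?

12495

Total 8-person selections from all 16: C(16,8) = 12870.
Subtract selections that omit an entire group: no grad students → C(11,8) = 165; no postdocs → C(10,8) = 45; no professors → C(11,8) = 165.
Add back selections omitting two groups (i.e. drawn from a single group): C(5,8) + C(6,8) + C(5,8) = 0.
By inclusion–exclusion: 12870 − 375 + 0 = 12495.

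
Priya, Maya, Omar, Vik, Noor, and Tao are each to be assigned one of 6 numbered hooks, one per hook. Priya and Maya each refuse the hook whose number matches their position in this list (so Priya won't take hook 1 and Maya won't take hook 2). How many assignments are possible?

Let Aᵢ (for i ∈ {1, 2}) be the placements that put person i in their forbidden hook. Any j of these fix j positions, leaving (6−j)! ways to fill the rest, and there are C(2,j) ways to pick which j.
By inclusion–exclusion, the number of valid placements is Σ_{j=0}^{2} (−1)^j C(2,j)·(6−j)!.
Computing: 720 − 240 + 24 = 504.

504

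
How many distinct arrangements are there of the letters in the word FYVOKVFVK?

The 9 letters of FYVOKVFVK have repeats: F appearing twice, K appearing twice, and V appearing 3 times.
So there are 9! / (3!·2!·2!) = 15120 distinguishable arrangements.

15120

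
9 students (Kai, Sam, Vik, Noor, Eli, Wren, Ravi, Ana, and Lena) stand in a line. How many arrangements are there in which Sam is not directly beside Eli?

There are 9! = 362880 arrangements in all. If Sam and Eli are adjacent, merging them into one block gives 2·(8)! = 80640 arrangements.
Complementary counting: 362880 − 80640 = 282240.

282240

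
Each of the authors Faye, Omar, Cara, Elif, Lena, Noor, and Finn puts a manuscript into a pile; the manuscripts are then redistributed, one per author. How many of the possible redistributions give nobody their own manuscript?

1854

Count assignments avoiding every fixed point. For any j of the 7 authors fixed to their own manuscript, the other 7−j can be arranged in (7−j)! ways.
By inclusion–exclusion this is Σ_{j=0}^{7} (−1)^j C(7,j)·(7−j)!.
Computing: 5040 − 5040 + 2520 − 840 + 210 − 42 + 7 − 1 = 1854.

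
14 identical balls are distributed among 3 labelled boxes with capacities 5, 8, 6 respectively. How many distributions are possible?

Ignoring the caps, the number of non-negative solutions to x_1+…+x_3 = 14 is C(16,2) = 120.
Subtract solutions that violate a single cap (substitute x_i' = x_i − (cap_i+1)): x_1 ≥ 6 gives C(10,2) = 45; x_2 ≥ 9 gives C(7,2) = 21; x_3 ≥ 7 gives C(9,2) = 36. Together 102.
Add back pairs where two caps are both exceeded: 0 + 3 + 0 = 3.
By inclusion–exclusion the count is 120 − 102 + 3 = 21.

21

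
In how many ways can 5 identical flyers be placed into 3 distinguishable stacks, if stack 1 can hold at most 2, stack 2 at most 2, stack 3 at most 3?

Without the upper bounds there are C(7,2) = 21 ways to split 5 among 3 stacks.
Subtract solutions that violate a single cap (substitute x_i' = x_i − (cap_i+1)): x_1 ≥ 3 gives C(4,2) = 6; x_2 ≥ 3 gives C(4,2) = 6; x_3 ≥ 4 gives C(3,2) = 3. Together 15.
No two caps can be exceeded simultaneously, so the pair terms are all 0.
By inclusion–exclusion the count is 21 − 15 + 0 = 6.

6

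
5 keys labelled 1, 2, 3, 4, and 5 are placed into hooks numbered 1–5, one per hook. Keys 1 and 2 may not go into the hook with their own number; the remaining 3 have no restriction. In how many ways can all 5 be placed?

78

Let Aᵢ (for i ∈ {1, 2}) be the placements that put key i in its forbidden hook. Any j of these fix j positions, leaving (5−j)! ways to fill the rest, and there are C(2,j) ways to pick which j.
By inclusion–exclusion, the number of valid placements is Σ_{j=0}^{2} (−1)^j C(2,j)·(5−j)!.
Computing: 120 − 48 + 6 = 78.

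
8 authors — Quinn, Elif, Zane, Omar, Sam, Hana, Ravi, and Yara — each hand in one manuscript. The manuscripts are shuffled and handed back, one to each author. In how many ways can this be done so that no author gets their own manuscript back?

Let Aᵢ be the assignments in which author i gets their own manuscript. We want the size of the complement of A₁∪…∪A_8.
By inclusion–exclusion this is Σ_{j=0}^{8} (−1)^j C(8,j)·(8−j)!.
Computing: 40320 − 40320 + 20160 − 6720 + 1680 − 336 + 56 − 8 + 1 = 14833.

14833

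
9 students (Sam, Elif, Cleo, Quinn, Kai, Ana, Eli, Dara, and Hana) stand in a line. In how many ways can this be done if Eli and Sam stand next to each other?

Glue Eli and Sam into one block (2 internal orders), leaving 8 units to arrange in a row.
That gives 2 × 8! = 2 × 40320 = 80640.

80640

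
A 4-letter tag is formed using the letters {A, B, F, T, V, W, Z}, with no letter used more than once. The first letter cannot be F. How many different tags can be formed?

The first letter has 7−1 = 6 choices (anything except F).
The remaining 3 letters are filled from the other 6 symbols without repetition: 6 × 5 × 4 = 120.
Total: 6 × 120 = 720.

720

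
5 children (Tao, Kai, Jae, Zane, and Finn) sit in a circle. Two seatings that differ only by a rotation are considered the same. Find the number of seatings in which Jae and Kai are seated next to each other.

Treat {Jae, Kai} as one unit (2 internal orders) and seat the resulting 4 units around the table: (3)! circular arrangements.
So 2 × (3)! = 2 × 6 = 12.

12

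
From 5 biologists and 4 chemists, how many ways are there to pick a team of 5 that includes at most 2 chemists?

Split by how many chemists are chosen (0 through 2).
Sum: C(4,0)·C(5,5) + C(4,1)·C(5,4) + C(4,2)·C(5,3) = 1 + 20 + 60 = 81.

81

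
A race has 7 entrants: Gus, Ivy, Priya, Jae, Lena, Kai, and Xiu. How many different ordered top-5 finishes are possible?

2520

This is an ordered selection of 5 from 7: P(7,5).
That gives 7 × 6 × 5 × 4 × 3 = 2520.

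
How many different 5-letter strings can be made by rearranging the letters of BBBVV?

10

The 5 letters of BBBVV have repeats: B appearing 3 times and V appearing twice.
The number of distinct arrangements is 5!/(3!·2!) = 120/12 = 10.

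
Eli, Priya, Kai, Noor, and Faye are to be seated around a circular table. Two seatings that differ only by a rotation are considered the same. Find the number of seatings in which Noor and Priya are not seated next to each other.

12

All circular seatings of 5 people number (4)! = 24.
Those with Noor next to Priya: fuse the pair into one unit and seat 4 units around a circle — 2·(3)! = 12.
Subtracting, 24 − 12 = 12.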